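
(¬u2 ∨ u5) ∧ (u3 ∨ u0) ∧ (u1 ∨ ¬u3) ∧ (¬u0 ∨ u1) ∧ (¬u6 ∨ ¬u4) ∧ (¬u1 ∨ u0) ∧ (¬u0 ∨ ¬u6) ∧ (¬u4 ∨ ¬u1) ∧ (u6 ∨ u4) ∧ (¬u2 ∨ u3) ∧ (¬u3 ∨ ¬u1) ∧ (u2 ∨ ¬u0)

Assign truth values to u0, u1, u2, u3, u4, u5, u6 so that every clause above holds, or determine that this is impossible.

Branch on u2: set u2 = False.
Unit clause (¬u0) forces u0 = False.
Unit clause (u3) forces u3 = True.
Unit clause (u1) forces u1 = True.
But (¬u1) is also a unit clause — contradiction.
That branch fails; take u2 = True instead.
Unit clause (u5) forces u5 = True.
Unit clause (u3) forces u3 = True.
Unit clause (u1) forces u1 = True.
But (¬u1) is also a unit clause — contradiction.
Either choice for u2 ends in contradiction.

UNSATISFIABLE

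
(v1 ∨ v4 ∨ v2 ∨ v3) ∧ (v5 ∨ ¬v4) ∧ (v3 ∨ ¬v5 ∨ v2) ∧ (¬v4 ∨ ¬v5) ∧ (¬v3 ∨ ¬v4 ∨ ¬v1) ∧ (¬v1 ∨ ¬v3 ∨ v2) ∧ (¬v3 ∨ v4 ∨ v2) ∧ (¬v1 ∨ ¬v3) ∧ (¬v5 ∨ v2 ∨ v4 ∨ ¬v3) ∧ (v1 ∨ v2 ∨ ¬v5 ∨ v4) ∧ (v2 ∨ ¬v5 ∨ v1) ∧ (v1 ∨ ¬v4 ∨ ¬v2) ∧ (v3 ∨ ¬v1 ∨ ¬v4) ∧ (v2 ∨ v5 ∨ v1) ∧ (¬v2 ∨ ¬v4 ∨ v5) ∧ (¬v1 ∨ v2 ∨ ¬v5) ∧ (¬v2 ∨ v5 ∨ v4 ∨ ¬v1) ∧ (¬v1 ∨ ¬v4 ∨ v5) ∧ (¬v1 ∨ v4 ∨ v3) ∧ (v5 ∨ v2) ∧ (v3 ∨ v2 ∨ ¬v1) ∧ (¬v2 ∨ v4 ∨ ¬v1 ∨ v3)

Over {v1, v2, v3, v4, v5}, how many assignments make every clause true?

4

There are 2^5 = 32 truth assignments over (v1, v2, v3, v4, v5).
Split on v4. With v4 = True, the clauses containing v4 are satisfied and ¬v4 drops from the rest; 0 of the 2^4 = 16 assignments to the other variables satisfy what remains.
With v4 = False, by the same count on the reduced clause set, 4 assignments work.
Total: 0 + 4 = 4.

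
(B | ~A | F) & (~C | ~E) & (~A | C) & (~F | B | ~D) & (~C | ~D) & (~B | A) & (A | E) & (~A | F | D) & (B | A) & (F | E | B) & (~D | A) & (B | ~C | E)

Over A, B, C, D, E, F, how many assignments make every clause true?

1

There are 2^6 = 64 truth assignments over (A, B, C, D, E, F).
Split on F. With F = 1, the clauses containing F are satisfied and ~F drops from the rest; 1 of the 2^5 = 32 assignments to the other variables satisfy what remains.
With F = 0, by the same count on the reduced clause set, 0 assignments work.
Total: 1 + 0 = 1.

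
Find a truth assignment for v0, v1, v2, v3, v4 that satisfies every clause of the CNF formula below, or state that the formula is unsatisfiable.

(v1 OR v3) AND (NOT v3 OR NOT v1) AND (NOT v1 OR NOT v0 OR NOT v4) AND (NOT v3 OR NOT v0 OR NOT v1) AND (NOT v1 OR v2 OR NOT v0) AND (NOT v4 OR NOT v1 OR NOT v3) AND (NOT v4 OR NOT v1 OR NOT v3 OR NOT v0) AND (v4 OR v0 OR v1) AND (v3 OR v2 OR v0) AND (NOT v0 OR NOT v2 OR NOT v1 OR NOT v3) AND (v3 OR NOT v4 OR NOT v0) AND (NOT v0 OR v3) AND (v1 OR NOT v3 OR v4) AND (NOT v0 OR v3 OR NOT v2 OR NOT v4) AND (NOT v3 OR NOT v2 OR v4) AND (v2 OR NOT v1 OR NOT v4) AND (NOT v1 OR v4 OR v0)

v0=true,  v1=false,  v2=true,  v3=true,  v4=true

Suppose v1 = false.
Unit clause (v3) forces v3 = true.
Unit clause (v4) forces v4 = true.
All clauses hold; v0, v2 can take either value.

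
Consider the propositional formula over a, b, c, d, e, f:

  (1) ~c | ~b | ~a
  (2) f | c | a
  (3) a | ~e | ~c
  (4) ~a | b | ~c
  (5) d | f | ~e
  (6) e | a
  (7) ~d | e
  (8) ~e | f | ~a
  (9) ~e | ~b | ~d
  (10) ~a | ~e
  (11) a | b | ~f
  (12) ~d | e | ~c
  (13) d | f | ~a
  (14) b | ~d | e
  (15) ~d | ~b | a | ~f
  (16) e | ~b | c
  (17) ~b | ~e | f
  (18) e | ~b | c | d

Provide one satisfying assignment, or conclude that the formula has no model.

Branch on e: set e = 0.
Unit clause (a) forces a = 1.
Unit clause (~d) forces d = 0.
Unit clause (f) forces f = 1.
Branch on c: set c = 0.
Unit clause (~b) forces b = 0.
All clauses are satisfied.

a=1,  b=0,  c=0,  d=0,  e=0,  f=1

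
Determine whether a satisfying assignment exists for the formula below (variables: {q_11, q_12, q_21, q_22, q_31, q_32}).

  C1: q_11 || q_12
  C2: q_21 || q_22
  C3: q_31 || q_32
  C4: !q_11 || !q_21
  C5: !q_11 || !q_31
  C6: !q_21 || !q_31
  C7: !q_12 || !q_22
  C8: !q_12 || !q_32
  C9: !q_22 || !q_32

Suppose q_11 = true.
(!q_21) alone gives q_21 = false.
(q_22) alone gives q_22 = true.
(!q_31) alone gives q_31 = false.
(q_32) alone gives q_32 = true.
But (!q_32) is also a unit clause — contradiction.
So q_11 must be the other value — set q_11 = false.
(q_12) alone gives q_12 = true.
(!q_22) alone gives q_22 = false.
(q_21) alone gives q_21 = true.
(!q_31) alone gives q_31 = false.
(q_32) alone gives q_32 = true.
But (!q_32) is also a unit clause — contradiction.
Neither q_11 = true nor q_11 = false works.
No assignment satisfies every clause.

Unsatisfiable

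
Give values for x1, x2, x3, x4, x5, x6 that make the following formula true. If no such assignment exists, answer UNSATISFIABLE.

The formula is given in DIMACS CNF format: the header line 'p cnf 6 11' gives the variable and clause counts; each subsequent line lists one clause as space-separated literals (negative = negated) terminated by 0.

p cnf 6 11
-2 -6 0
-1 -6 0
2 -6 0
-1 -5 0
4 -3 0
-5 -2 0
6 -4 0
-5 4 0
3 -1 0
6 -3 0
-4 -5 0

x1: False, x2: False, x3: False, x4: False, x5: False, x6: False

Suppose x2 = False.
The clause (¬x6) is unit, so x6 = False.
The clause (¬x4) is unit, so x4 = False.
The clause (¬x3) is unit, so x3 = False.
The clause (¬x5) is unit, so x5 = False.
The clause (¬x1) is unit, so x1 = False.
All clauses are satisfied.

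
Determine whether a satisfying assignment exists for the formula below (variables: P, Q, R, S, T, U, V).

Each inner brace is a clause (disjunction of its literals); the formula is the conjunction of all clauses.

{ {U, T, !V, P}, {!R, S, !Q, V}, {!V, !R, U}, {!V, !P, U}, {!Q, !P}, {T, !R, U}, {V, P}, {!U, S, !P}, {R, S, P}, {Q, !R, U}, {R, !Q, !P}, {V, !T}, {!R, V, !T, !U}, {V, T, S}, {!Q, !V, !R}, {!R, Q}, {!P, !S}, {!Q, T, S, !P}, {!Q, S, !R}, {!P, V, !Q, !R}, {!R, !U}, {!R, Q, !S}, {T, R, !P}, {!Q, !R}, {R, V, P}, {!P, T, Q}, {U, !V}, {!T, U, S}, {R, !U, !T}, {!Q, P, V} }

Yes, satisfiable

Try Q = false.
(!R) alone gives R = false.
Try V = true.
(U) alone gives U = true.
(!T) alone gives T = false.
(!P) alone gives P = false.
(S) alone gives S = true.
All clauses are satisfied.
A satisfying assignment: P=false; Q=false; R=false; S=true; T=false; U=true; V=true.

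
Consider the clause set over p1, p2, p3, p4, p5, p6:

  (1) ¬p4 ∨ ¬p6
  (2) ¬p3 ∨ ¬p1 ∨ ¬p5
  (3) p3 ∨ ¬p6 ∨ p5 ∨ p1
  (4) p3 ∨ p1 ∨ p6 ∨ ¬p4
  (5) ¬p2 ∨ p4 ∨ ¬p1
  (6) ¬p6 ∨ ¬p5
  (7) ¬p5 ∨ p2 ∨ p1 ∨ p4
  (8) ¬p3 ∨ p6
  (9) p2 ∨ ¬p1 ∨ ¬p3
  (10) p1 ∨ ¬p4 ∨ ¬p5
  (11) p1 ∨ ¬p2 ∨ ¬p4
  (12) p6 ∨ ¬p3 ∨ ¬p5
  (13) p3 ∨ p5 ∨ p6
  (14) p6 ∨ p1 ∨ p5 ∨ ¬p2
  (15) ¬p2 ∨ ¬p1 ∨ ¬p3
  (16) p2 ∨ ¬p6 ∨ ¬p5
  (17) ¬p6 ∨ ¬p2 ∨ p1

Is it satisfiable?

Yes

Suppose p4 = False.
Suppose p2 = False.
Suppose p6 = False.
From the singleton clause (¬p3), p3 = False.
From the singleton clause (p5), p5 = True.
From the singleton clause (p1), p1 = True.
All clauses are satisfied.
A satisfying assignment: p1=True, p2=False, p3=False, p4=False, p5=True, p6=False.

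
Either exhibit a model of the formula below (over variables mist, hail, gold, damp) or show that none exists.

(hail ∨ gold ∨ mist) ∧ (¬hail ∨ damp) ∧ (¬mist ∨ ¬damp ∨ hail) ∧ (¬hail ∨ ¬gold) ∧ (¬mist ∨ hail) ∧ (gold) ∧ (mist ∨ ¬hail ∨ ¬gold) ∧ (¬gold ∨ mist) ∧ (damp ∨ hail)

The clause (gold) is unit, so gold = True.
The clause (¬hail) is unit, so hail = False.
The clause (¬mist) is unit, so mist = False.
That conflicts with the unit clause (mist).

UNSATISFIABLE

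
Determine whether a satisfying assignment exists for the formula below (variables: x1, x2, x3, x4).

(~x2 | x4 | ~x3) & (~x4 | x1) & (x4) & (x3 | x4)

Satisfiable

Unit clause (x4) forces x4 = 1.
Unit clause (x1) forces x1 = 1.
Every clause is now satisfied; x2, x3 are unconstrained.
A satisfying assignment: x1: 1,  x2: 1,  x3: 1,  x4: 1.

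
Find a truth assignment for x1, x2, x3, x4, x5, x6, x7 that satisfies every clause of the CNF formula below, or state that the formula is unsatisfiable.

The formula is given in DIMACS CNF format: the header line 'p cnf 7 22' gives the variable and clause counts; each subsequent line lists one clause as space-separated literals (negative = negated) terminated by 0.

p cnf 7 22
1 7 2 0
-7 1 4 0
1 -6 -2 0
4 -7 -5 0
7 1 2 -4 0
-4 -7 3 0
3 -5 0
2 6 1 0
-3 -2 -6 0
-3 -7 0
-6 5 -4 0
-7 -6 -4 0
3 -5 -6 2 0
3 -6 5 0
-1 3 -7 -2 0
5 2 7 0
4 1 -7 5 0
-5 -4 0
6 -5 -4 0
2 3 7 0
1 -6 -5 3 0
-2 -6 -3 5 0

Case x3 = False:
The clause (¬x5) is unit, so x5 = False.
The clause (¬x6) is unit, so x6 = False.
Case x4 = False:
Case x7 = False:
The clause (x2) is unit, so x2 = True.
No clause remains; x1 is free.

x1=False, x2=True, x3=False, x4=False, x5=False, x6=False, x7=False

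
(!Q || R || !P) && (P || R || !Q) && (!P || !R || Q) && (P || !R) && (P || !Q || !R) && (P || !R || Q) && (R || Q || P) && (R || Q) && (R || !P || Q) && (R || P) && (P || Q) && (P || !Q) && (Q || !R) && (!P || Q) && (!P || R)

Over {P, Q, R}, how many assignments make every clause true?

There are 2^3 = 8 truth assignments over (P, Q, R).
Check each against the 15 clauses (columns in the order P, Q, R):
  F F F  ✗ fails (R || Q || P)
  F F T  ✗ fails (P || !R)
  F T F  ✗ fails (P || R || !Q)
  F T T  ✗ fails (P || !R)
  T F F  ✗ fails (R || Q)
  T F T  ✗ fails (!P || !R || Q)
  T T F  ✗ fails (!Q || R || !P)
  T T T  ✓ satisfies all
1 of the 8 rows is a model.

1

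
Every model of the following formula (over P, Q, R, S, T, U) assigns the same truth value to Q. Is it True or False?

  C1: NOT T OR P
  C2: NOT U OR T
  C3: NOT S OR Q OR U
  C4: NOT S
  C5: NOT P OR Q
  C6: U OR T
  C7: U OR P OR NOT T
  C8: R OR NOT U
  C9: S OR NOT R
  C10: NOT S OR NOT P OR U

Suppose Q = false.
(NOT S) alone gives S = false.
(NOT P) alone gives P = false.
(NOT T) alone gives T = false.
(NOT U) alone gives U = false.
That conflicts with the unit clause (U).
So every satisfying assignment has Q = True.

True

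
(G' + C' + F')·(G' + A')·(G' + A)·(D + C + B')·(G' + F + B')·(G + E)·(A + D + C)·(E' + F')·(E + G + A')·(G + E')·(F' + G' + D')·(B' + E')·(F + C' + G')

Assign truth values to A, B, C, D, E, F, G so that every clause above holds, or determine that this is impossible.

UNSATISFIABLE

Try G = 0.
From the singleton clause (E), E = 1.
Now (E') is unsatisfied and unit — conflict.
Backtrack on G: now try G = 1.
From the singleton clause (A'), A = 0.
Now (A) is unsatisfied and unit — conflict.
Either choice for G ends in contradiction.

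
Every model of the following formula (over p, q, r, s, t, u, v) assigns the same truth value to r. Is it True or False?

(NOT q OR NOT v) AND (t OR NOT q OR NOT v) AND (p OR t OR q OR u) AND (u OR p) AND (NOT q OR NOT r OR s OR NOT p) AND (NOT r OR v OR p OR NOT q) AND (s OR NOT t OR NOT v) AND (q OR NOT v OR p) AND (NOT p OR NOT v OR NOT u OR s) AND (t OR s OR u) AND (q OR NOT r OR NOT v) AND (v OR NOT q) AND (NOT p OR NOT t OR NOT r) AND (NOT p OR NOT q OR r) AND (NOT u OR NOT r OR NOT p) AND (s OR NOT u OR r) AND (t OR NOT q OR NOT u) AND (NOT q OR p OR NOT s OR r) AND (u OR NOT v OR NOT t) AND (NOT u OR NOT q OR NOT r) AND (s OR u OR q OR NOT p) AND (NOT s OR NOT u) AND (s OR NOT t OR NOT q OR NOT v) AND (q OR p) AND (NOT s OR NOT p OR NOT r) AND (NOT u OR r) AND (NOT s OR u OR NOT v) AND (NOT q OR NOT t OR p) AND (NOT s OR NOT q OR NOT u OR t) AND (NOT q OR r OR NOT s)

False

Suppose r = true.
Suppose q = false.
From the singleton clause (NOT v), v = false.
From the singleton clause (p), p = true.
From the singleton clause (NOT t), t = false.
From the singleton clause (NOT u), u = false.
From the singleton clause (s), s = true.
That conflicts with the unit clause (NOT s).
Undo q and try q = true.
From the singleton clause (NOT v), v = false.
That conflicts with the unit clause (v).
Either choice for q ends in contradiction.
So every satisfying assignment has r = False.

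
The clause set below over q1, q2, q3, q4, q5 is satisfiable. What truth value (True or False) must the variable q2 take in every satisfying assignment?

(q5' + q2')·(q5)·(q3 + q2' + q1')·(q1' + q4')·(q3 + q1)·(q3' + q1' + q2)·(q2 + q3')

False

Suppose q2 = 1.
(q5') alone gives q5 = 0.
But (q5) is also a unit clause — contradiction.
So every satisfying assignment has q2 = False.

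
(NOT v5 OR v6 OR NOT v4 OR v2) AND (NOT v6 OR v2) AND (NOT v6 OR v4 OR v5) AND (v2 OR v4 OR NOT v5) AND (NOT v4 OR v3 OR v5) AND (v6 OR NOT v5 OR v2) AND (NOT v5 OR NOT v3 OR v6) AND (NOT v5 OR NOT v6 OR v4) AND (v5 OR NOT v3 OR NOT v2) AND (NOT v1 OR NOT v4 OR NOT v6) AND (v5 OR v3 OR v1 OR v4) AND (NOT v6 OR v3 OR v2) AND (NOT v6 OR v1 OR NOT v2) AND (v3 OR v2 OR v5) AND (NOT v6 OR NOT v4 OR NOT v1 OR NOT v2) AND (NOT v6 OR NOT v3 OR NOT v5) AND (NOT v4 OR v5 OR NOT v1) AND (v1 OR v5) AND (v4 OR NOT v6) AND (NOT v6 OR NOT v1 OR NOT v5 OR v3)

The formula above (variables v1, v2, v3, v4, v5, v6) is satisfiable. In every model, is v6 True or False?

False

Suppose v6 = true.
From the singleton clause (v2), v2 = true.
From the singleton clause (v1), v1 = true.
From the singleton clause (NOT v4), v4 = false.
That conflicts with the unit clause (v4).
So every satisfying assignment has v6 = False.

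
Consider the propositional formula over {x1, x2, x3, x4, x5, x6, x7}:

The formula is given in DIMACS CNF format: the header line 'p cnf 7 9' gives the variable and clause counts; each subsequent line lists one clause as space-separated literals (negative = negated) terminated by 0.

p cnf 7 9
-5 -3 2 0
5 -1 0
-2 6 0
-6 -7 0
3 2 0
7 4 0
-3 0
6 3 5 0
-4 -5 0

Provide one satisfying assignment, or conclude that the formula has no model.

(¬x3) alone gives x3 = False.
(x2) alone gives x2 = True.
(x6) alone gives x6 = True.
(¬x7) alone gives x7 = False.
(x4) alone gives x4 = True.
(¬x5) alone gives x5 = False.
(¬x1) alone gives x1 = False.
Every clause now holds.

x1=False; x2=True; x3=False; x4=True; x5=False; x6=True; x7=False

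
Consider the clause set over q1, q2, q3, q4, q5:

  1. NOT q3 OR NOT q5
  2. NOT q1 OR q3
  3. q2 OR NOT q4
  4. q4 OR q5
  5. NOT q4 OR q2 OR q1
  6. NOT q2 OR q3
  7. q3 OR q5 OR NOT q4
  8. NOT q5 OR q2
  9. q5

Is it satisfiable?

Unit clause (q5) forces q5 = true.
Unit clause (NOT q3) forces q3 = false.
Unit clause (NOT q1) forces q1 = false.
Unit clause (NOT q2) forces q2 = false.
Now (q2) is unsatisfied and unit — conflict.
No assignment satisfies every clause.

No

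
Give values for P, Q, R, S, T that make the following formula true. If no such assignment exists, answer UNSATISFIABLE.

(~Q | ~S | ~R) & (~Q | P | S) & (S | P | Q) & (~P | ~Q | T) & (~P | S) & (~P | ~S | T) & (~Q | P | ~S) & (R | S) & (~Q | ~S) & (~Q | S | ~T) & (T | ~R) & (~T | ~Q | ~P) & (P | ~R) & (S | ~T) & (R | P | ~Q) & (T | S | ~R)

Case P = 0:
(~R) alone gives R = 0.
(S) alone gives S = 1.
(~Q) alone gives Q = 0.
No clause remains; T is free.

P ↦ 0, Q ↦ 0, R ↦ 0, S ↦ 1, T ↦ 1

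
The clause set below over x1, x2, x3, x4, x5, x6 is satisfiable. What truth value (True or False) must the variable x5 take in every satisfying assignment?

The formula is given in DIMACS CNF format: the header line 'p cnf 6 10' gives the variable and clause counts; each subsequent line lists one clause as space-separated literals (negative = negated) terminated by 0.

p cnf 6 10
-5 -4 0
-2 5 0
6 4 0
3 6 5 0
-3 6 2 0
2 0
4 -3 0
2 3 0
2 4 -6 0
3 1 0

Suppose x5 = False.
(¬x2) alone gives x2 = False.
But (x2) is also a unit clause — contradiction.
So every satisfying assignment has x5 = True.

True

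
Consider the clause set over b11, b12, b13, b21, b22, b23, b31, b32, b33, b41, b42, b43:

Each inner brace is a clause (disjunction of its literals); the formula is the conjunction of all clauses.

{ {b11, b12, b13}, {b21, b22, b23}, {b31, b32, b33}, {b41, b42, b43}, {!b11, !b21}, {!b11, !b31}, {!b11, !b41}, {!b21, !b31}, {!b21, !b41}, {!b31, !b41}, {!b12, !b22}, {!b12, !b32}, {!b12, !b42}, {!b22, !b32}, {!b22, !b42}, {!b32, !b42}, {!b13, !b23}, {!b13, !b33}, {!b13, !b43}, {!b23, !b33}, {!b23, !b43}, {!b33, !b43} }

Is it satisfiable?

Unsatisfiable

Suppose b11 = false.
Suppose b12 = true.
From the singleton clause (!b22), b22 = false.
From the singleton clause (!b32), b32 = false.
From the singleton clause (!b42), b42 = false.
Suppose b21 = true.
From the singleton clause (!b31), b31 = false.
From the singleton clause (b33), b33 = true.
From the singleton clause (!b41), b41 = false.
From the singleton clause (b43), b43 = true.
That conflicts with the unit clause (!b43).
Undo b21 and try b21 = false.
From the singleton clause (b23), b23 = true.
From the singleton clause (!b13), b13 = false.
From the singleton clause (!b33), b33 = false.
From the singleton clause (b31), b31 = true.
From the singleton clause (!b41), b41 = false.
From the singleton clause (b43), b43 = true.
That conflicts with the unit clause (!b43).
Both values of b21 lead to a conflict.
Undo b12 and try b12 = false.
From the singleton clause (b13), b13 = true.
From the singleton clause (!b23), b23 = false.
From the singleton clause (!b33), b33 = false.
From the singleton clause (!b43), b43 = false.
Suppose b21 = true.
From the singleton clause (!b31), b31 = false.
From the singleton clause (b32), b32 = true.
From the singleton clause (!b41), b41 = false.
From the singleton clause (b42), b42 = true.
That conflicts with the unit clause (!b42).
Undo b21 and try b21 = false.
From the singleton clause (b22), b22 = true.
From the singleton clause (!b32), b32 = false.
From the singleton clause (b31), b31 = true.
From the singleton clause (!b41), b41 = false.
From the singleton clause (b42), b42 = true.
That conflicts with the unit clause (!b42).
Both values of b21 lead to a conflict.
Both values of b12 lead to a conflict.
Undo b11 and try b11 = true.
From the singleton clause (!b21), b21 = false.
From the singleton clause (!b31), b31 = false.
From the singleton clause (!b41), b41 = false.
Suppose b22 = true.
From the singleton clause (!b12), b12 = false.
From the singleton clause (!b32), b32 = false.
From the singleton clause (b33), b33 = true.
From the singleton clause (!b42), b42 = false.
From the singleton clause (b43), b43 = true.
That conflicts with the unit clause (!b43).
Undo b22 and try b22 = false.
From the singleton clause (b23), b23 = true.
From the singleton clause (!b13), b13 = false.
From the singleton clause (!b33), b33 = false.
From the singleton clause (b32), b32 = true.
From the singleton clause (!b12), b12 = false.
From the singleton clause (!b42), b42 = false.
From the singleton clause (b43), b43 = true.
That conflicts with the unit clause (!b43).
Both values of b22 lead to a conflict.
Both values of b11 lead to a conflict.
No assignment satisfies every clause.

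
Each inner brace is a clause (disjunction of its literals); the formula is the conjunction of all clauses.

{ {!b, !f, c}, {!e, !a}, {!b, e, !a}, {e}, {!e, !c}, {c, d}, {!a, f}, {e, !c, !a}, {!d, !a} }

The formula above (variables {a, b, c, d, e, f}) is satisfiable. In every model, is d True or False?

True

Suppose d = false.
(e) alone gives e = true.
(!a) alone gives a = false.
(!c) alone gives c = false.
That conflicts with the unit clause (c).
So every satisfying assignment has d = True.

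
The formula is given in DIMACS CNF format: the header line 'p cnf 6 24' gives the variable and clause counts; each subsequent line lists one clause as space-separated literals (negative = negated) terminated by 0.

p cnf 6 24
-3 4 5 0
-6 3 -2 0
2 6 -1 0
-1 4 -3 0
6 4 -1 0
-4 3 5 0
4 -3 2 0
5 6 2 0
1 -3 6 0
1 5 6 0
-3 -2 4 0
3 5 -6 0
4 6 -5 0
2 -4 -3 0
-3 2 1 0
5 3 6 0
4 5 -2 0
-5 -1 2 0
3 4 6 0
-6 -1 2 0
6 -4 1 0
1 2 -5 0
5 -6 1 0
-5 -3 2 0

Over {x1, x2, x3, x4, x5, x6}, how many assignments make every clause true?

6

There are 2^6 = 64 truth assignments over (x1, x2, x3, x4, x5, x6).
Split on x3. With x3 = True, the clauses containing x3 are satisfied and ¬x3 drops from the rest; 5 of the 2^5 = 32 assignments to the other variables satisfy what remains.
With x3 = False, by the same count on the reduced clause set, 1 assignment works.
(One model: x1=F, x2=T, x3=T, x4=T, x5=T, x6=T.)
Total: 5 + 1 = 6.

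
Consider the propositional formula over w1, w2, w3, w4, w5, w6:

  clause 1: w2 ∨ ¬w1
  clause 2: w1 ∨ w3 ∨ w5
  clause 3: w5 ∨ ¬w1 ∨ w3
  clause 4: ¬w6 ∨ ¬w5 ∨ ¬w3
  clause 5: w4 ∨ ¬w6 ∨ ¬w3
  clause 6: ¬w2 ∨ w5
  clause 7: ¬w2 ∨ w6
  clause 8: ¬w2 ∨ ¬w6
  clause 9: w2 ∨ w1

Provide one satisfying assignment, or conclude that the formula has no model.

UNSATISFIABLE

Try w2 = True.
From the singleton clause (w5), w5 = True.
From the singleton clause (w6), w6 = True.
Now (¬w6) is unsatisfied and unit — conflict.
Backtrack on w2: now try w2 = False.
From the singleton clause (¬w1), w1 = False.
Now (w1) is unsatisfied and unit — conflict.
Either choice for w2 ends in contradiction.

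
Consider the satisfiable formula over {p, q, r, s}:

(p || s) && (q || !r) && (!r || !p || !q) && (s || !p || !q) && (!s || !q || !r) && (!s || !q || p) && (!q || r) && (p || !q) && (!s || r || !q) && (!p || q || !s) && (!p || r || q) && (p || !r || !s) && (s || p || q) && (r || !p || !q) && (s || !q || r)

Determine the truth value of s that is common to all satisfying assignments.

True

Suppose s = false.
The clause (p) is unit, so p = true.
The clause (!q) is unit, so q = false.
The clause (!r) is unit, so r = false.
That conflicts with the unit clause (r).
So every satisfying assignment has s = True.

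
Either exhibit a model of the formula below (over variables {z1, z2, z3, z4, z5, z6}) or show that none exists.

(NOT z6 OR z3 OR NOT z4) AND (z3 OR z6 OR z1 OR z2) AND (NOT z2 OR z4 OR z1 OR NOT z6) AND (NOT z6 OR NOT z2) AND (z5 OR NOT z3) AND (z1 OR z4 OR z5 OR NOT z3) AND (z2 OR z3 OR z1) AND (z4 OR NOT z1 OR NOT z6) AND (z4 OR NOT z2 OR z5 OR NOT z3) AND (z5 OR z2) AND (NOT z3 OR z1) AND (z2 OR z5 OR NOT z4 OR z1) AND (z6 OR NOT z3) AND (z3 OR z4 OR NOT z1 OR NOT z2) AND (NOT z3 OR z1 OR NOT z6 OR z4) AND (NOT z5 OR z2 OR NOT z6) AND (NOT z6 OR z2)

z1 ↦ true, z2 ↦ true, z3 ↦ false, z4 ↦ true, z5 ↦ false, z6 ↦ false

Try z6 = false.
(NOT z3) alone gives z3 = false.
Try z1 = true.
Try z5 = false.
(z2) alone gives z2 = true.
(z4) alone gives z4 = true.
All clauses are satisfied.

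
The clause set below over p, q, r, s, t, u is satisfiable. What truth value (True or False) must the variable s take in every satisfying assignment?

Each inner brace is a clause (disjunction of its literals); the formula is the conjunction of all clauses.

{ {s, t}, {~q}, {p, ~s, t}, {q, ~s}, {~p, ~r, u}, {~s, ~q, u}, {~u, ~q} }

Suppose s = 1.
From the singleton clause (~q), q = 0.
That conflicts with the unit clause (q).
So every satisfying assignment has s = False.

False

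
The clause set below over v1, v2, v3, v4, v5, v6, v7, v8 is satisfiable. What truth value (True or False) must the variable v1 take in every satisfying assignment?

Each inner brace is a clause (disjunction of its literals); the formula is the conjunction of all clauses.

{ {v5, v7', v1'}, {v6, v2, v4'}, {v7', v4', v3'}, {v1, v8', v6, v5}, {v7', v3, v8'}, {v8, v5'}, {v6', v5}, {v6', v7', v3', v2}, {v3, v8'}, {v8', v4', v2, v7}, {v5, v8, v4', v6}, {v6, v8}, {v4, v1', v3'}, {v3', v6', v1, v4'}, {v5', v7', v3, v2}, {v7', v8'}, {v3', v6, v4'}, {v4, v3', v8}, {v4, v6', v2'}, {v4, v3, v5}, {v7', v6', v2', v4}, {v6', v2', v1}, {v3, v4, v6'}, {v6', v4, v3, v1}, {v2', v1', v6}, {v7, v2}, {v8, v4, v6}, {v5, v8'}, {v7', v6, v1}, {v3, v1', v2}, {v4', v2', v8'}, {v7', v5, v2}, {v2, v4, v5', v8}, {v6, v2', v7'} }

Suppose v1 = 1.
Suppose v5 = 1.
The clause (v8) is unit, so v8 = 1.
The clause (v3) is unit, so v3 = 1.
The clause (v4) is unit, so v4 = 1.
The clause (v7') is unit, so v7 = 0.
The clause (v2) is unit, so v2 = 1.
That conflicts with the unit clause (v2').
That branch fails; take v5 = 0 instead.
The clause (v7') is unit, so v7 = 0.
The clause (v6') is unit, so v6 = 0.
The clause (v8) is unit, so v8 = 1.
That conflicts with the unit clause (v8').
Both values of v5 lead to a conflict.
So every satisfying assignment has v1 = False.

False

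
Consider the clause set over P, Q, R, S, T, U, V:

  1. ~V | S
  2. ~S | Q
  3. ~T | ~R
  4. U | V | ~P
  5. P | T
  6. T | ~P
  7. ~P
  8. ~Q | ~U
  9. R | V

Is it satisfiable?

From the singleton clause (~P), P = 0.
From the singleton clause (T), T = 1.
From the singleton clause (~R), R = 0.
From the singleton clause (V), V = 1.
From the singleton clause (S), S = 1.
From the singleton clause (Q), Q = 1.
From the singleton clause (~U), U = 0.
Every clause now holds.
A satisfying assignment: P=0, Q=1, R=0, S=1, T=1, U=0, V=1.

Satisfiable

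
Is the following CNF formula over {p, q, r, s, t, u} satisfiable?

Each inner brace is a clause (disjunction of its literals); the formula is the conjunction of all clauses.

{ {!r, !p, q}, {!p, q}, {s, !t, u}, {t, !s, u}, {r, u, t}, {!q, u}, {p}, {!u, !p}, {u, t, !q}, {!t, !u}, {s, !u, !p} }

The clause (p) is unit, so p = true.
The clause (q) is unit, so q = true.
The clause (u) is unit, so u = true.
Now (!u) is unsatisfied and unit — conflict.
No assignment satisfies every clause.

No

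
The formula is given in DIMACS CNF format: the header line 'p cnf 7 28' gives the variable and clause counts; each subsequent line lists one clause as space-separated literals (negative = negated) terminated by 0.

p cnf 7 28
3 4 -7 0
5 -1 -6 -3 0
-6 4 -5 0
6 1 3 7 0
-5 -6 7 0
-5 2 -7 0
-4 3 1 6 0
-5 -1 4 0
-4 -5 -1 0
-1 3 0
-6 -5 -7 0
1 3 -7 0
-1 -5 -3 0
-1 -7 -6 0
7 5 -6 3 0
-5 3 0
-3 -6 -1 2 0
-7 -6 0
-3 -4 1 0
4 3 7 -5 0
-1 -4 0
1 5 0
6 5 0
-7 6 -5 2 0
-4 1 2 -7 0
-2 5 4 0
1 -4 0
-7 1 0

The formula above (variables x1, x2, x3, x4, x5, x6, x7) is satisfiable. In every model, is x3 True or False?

Suppose x3 = False.
Unit clause (¬x1) forces x1 = False.
Unit clause (¬x7) forces x7 = False.
Unit clause (x6) forces x6 = True.
Unit clause (¬x5) forces x5 = False.
That conflicts with the unit clause (x5).
So every satisfying assignment has x3 = True.

True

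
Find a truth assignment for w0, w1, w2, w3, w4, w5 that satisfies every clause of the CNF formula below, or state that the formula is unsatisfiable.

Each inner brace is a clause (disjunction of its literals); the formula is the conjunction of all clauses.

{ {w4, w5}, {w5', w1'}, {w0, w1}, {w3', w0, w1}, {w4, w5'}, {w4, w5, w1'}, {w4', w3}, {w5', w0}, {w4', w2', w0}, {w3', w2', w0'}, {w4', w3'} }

Suppose w4 = 1.
Unit clause (w3) forces w3 = 1.
That conflicts with the unit clause (w3').
Undo w4 and try w4 = 0.
Unit clause (w5) forces w5 = 1.
That conflicts with the unit clause (w5').
Either choice for w4 ends in contradiction.

UNSATISFIABLE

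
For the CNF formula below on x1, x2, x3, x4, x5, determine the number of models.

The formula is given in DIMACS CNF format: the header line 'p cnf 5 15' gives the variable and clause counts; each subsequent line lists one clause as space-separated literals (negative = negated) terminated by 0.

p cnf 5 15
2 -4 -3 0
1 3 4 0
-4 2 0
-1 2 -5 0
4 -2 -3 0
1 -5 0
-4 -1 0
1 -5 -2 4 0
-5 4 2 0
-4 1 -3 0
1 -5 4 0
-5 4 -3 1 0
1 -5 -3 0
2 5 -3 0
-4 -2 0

There are 2^5 = 32 truth assignments over (x1, x2, x3, x4, x5).
Split on x1. With x1 = True, the clauses containing x1 are satisfied and ¬x1 drops from the rest; 3 of the 2^4 = 16 assignments to the other variables satisfy what remains.
With x1 = False, by the same count on the reduced clause set, 0 assignments work.
(One model: x1=T, x2=F, x3=F, x4=F, x5=F.)
Total: 3 + 0 = 3.

3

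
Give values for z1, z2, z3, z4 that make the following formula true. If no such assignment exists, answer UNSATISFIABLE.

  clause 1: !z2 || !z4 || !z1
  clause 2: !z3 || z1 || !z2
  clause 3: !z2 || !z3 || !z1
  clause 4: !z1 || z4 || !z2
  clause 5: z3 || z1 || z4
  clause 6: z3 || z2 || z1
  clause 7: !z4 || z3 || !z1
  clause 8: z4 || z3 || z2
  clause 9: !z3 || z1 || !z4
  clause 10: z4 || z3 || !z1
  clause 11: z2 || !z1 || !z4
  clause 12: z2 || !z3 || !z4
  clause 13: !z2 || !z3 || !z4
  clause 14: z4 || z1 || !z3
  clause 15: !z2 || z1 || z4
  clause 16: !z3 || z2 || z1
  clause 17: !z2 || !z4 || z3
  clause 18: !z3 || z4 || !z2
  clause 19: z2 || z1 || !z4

Branch on z2: set z2 = false.
Branch on z3: set z3 = true.
The clause (!z4) is unit, so z4 = false.
The clause (z1) is unit, so z1 = true.
All clauses are satisfied.

z1=true; z2=false; z3=true; z4=false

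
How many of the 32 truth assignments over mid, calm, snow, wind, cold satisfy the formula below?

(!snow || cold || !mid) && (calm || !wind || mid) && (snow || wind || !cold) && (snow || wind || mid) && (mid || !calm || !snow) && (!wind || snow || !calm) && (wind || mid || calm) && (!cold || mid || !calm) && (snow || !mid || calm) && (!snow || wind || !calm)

4

There are 2^5 = 32 truth assignments over (mid, calm, snow, wind, cold).
Split on snow. With snow = true, the clauses containing snow are satisfied and !snow drops from the rest; 3 of the 2^4 = 16 assignments to the other variables satisfy what remains.
With snow = false, by the same count on the reduced clause set, 1 assignment works.
(One model: mid=T, calm=F, snow=T, wind=F, cold=T.)
Total: 3 + 1 = 4.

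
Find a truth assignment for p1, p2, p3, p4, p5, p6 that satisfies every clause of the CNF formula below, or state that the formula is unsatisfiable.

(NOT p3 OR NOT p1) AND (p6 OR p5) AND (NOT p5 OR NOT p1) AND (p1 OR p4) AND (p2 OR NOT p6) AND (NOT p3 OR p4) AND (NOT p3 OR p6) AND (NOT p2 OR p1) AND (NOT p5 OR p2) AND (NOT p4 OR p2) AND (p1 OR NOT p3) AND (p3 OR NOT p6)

UNSATISFIABLE

Suppose p3 = false.
From the singleton clause (NOT p6), p6 = false.
From the singleton clause (p5), p5 = true.
From the singleton clause (NOT p1), p1 = false.
From the singleton clause (p4), p4 = true.
From the singleton clause (NOT p2), p2 = false.
That conflicts with the unit clause (p2).
So p3 must be the other value — set p3 = true.
From the singleton clause (NOT p1), p1 = false.
That conflicts with the unit clause (p1).
Both values of p3 lead to a conflict.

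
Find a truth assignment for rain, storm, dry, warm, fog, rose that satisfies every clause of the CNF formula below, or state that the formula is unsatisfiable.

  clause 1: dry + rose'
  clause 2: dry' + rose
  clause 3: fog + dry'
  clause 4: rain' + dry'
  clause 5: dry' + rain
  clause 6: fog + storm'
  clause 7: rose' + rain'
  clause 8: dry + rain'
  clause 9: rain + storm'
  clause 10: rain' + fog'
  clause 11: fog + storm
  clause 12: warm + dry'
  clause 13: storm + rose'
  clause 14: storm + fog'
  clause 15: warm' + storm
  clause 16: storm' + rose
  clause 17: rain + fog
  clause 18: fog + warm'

Branch on dry: set dry = 1.
From the singleton clause (rose), rose = 1.
From the singleton clause (fog), fog = 1.
From the singleton clause (rain'), rain = 0.
But (rain) is also a unit clause — contradiction.
So dry must be the other value — set dry = 0.
From the singleton clause (rose'), rose = 0.
From the singleton clause (rain'), rain = 0.
From the singleton clause (storm'), storm = 0.
From the singleton clause (fog), fog = 1.
But (fog') is also a unit clause — contradiction.
Either choice for dry ends in contradiction.

UNSATISFIABLE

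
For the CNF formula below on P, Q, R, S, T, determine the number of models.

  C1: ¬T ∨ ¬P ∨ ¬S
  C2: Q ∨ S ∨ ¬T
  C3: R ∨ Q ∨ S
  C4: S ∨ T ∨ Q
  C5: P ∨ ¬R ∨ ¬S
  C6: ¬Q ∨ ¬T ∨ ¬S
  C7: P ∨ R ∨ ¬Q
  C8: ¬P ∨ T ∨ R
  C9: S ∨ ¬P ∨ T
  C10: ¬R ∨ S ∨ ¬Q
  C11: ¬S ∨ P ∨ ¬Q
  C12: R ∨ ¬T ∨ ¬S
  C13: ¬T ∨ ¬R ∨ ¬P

There are 2^5 = 32 truth assignments over (P, Q, R, S, T).
Split on R. With R = True, the clauses containing R are satisfied and ¬R drops from the rest; 2 of the 2^4 = 16 assignments to the other variables satisfy what remains.
With R = False, by the same count on the reduced clause set, 2 assignments work.
Total: 2 + 2 = 4.

4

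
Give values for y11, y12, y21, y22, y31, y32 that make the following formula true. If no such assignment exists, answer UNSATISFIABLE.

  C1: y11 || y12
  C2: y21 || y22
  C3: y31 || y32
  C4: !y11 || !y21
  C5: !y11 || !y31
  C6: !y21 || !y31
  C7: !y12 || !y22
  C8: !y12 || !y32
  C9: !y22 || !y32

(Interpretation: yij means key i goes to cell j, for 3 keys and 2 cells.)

Suppose y11 = true.
From the singleton clause (!y21), y21 = false.
From the singleton clause (y22), y22 = true.
From the singleton clause (!y31), y31 = false.
From the singleton clause (y32), y32 = true.
Now (!y32) is unsatisfied and unit — conflict.
That branch fails; take y11 = false instead.
From the singleton clause (y12), y12 = true.
From the singleton clause (!y22), y22 = false.
From the singleton clause (y21), y21 = true.
From the singleton clause (!y31), y31 = false.
From the singleton clause (y32), y32 = true.
Now (!y32) is unsatisfied and unit — conflict.
Either choice for y11 ends in contradiction.

UNSATISFIABLE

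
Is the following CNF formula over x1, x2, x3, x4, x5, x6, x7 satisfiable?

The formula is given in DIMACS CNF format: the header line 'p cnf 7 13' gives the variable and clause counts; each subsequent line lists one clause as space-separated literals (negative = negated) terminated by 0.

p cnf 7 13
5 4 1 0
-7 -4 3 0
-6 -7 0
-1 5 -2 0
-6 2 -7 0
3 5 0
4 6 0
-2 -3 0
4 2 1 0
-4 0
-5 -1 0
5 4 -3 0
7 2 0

Yes, satisfiable

The clause (¬x4) is unit, so x4 = False.
The clause (x6) is unit, so x6 = True.
The clause (¬x7) is unit, so x7 = False.
The clause (x2) is unit, so x2 = True.
The clause (¬x3) is unit, so x3 = False.
The clause (x5) is unit, so x5 = True.
The clause (¬x1) is unit, so x1 = False.
This assignment satisfies each clause.
A satisfying assignment: x1: False; x2: True; x3: False; x4: False; x5: True; x6: True; x7: False.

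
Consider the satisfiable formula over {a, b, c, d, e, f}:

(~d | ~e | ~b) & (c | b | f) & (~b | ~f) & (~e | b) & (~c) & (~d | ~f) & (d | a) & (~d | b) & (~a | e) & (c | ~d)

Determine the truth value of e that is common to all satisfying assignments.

True

Suppose e = 0.
The clause (~c) is unit, so c = 0.
The clause (~a) is unit, so a = 0.
The clause (d) is unit, so d = 1.
Now (~d) is unsatisfied and unit — conflict.
So every satisfying assignment has e = True.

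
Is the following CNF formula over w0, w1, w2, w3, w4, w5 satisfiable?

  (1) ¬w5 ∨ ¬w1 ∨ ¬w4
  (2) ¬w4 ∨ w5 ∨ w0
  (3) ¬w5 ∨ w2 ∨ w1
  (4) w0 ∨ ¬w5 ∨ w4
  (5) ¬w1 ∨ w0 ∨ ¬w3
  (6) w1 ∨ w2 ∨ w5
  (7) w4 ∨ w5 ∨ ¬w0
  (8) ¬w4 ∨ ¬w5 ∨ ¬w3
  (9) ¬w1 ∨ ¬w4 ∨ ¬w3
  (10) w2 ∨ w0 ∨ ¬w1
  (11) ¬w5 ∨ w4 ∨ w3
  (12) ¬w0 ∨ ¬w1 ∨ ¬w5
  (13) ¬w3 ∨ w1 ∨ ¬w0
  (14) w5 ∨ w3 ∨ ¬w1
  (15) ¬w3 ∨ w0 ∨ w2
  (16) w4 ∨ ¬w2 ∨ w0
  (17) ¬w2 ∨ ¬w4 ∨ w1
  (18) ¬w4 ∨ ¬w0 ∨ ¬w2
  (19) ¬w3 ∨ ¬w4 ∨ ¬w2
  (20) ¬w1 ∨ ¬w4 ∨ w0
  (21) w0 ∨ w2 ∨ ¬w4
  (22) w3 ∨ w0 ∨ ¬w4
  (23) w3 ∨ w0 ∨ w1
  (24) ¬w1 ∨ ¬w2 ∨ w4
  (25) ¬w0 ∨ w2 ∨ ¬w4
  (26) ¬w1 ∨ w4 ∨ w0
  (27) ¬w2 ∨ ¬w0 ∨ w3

Try w5 = False.
Try w4 = False.
From the singleton clause (¬w0), w0 = False.
From the singleton clause (¬w2), w2 = False.
From the singleton clause (w1), w1 = True.
Now (¬w1) is unsatisfied and unit — conflict.
Backtrack on w4: now try w4 = True.
From the singleton clause (w0), w0 = True.
From the singleton clause (¬w2), w2 = False.
Now (w2) is unsatisfied and unit — conflict.
Both values of w4 lead to a conflict.
Backtrack on w5: now try w5 = True.
Try w1 = False.
From the singleton clause (w2), w2 = True.
From the singleton clause (¬w4), w4 = False.
From the singleton clause (w0), w0 = True.
From the singleton clause (w3), w3 = True.
Now (¬w3) is unsatisfied and unit — conflict.
Backtrack on w1: now try w1 = True.
From the singleton clause (¬w4), w4 = False.
From the singleton clause (w0), w0 = True.
Now (¬w0) is unsatisfied and unit — conflict.
Both values of w1 lead to a conflict.
Both values of w5 lead to a conflict.
No assignment satisfies every clause.

No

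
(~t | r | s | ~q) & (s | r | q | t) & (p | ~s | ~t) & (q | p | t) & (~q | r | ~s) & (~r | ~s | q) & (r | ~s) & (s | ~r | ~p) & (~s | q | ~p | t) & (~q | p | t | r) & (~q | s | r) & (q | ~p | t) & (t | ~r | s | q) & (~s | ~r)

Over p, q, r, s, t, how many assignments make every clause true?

5

There are 2^5 = 32 truth assignments over (p, q, r, s, t).
Split on q. With q = 1, the clauses containing q are satisfied and ~q drops from the rest; 2 of the 2^4 = 16 assignments to the other variables satisfy what remains.
With q = 0, by the same count on the reduced clause set, 3 assignments work.
Total: 2 + 3 = 5.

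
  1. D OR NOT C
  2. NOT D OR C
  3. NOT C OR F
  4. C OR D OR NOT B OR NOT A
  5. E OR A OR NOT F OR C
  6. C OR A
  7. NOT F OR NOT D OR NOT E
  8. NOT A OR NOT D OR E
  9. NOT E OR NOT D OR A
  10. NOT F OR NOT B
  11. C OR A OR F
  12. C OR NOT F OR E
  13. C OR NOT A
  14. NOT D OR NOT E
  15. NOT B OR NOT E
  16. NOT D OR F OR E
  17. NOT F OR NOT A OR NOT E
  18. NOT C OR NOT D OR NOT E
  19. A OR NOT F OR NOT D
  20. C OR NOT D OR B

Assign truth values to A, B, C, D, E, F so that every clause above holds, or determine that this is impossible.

Branch on D: set D = true.
The clause (C) is unit, so C = true.
The clause (F) is unit, so F = true.
The clause (NOT E) is unit, so E = false.
The clause (NOT A) is unit, so A = false.
That conflicts with the unit clause (A).
Undo D and try D = false.
The clause (NOT C) is unit, so C = false.
The clause (A) is unit, so A = true.
That conflicts with the unit clause (NOT A).
Either choice for D ends in contradiction.

UNSATISFIABLE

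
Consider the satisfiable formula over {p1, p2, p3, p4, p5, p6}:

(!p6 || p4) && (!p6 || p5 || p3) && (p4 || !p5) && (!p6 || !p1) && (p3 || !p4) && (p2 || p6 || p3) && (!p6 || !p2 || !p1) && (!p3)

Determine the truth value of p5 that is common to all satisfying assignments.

Suppose p5 = true.
(p4) alone gives p4 = true.
(p3) alone gives p3 = true.
But (!p3) is also a unit clause — contradiction.
So every satisfying assignment has p5 = False.

False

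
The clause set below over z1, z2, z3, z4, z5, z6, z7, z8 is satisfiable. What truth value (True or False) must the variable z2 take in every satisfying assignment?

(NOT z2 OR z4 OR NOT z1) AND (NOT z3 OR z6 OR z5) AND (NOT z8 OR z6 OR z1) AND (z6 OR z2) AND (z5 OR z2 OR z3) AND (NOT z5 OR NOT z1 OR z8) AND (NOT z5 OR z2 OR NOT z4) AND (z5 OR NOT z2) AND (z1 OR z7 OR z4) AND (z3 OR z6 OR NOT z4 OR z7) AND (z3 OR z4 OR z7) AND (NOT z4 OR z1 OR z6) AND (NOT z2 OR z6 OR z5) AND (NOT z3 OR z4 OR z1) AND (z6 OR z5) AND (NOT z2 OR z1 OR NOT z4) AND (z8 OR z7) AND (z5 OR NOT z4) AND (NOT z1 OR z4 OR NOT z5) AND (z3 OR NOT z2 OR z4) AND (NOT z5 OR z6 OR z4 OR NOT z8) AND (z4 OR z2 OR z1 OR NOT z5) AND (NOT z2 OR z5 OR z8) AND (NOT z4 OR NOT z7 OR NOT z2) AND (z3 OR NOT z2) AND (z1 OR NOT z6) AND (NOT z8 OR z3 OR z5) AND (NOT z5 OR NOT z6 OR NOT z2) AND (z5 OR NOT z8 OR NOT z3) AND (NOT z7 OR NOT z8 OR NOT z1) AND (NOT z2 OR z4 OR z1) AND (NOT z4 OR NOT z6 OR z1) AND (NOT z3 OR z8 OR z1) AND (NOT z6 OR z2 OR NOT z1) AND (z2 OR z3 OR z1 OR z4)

True

Suppose z2 = false.
Unit clause (z6) forces z6 = true.
Unit clause (z1) forces z1 = true.
But (NOT z1) is also a unit clause — contradiction.
So every satisfying assignment has z2 = True.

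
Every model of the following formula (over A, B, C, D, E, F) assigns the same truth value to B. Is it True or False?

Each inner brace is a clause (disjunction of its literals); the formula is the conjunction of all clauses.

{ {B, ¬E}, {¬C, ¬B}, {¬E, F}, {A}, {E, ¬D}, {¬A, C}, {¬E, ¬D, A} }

False

Suppose B = True.
The clause (¬C) is unit, so C = False.
The clause (A) is unit, so A = True.
Now (¬A) is unsatisfied and unit — conflict.
So every satisfying assignment has B = False.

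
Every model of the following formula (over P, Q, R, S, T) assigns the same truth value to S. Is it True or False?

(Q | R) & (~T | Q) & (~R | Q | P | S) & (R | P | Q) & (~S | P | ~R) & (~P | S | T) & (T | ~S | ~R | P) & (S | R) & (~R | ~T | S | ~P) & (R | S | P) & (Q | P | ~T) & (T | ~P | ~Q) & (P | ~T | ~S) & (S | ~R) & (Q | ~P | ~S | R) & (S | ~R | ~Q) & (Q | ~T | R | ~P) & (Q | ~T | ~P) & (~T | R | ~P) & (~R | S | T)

True

Suppose S = 0.
The clause (R) is unit, so R = 1.
Now (~R) is unsatisfied and unit — conflict.
So every satisfying assignment has S = True.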